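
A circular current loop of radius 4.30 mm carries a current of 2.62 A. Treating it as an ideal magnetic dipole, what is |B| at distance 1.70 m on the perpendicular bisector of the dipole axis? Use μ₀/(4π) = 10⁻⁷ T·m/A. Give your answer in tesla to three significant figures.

Magnetic moment m = IA = Iπa² = (2.62)·π·(0.00430)² = 1.522×10⁻⁴ A·m².
In the equatorial plane B = (μ₀/4π)·m/r³ (half the axial value).
B = (10⁻⁷)·(1.522×10⁻⁴) / (1.70)³ = 3.098×10⁻¹² T.

B ≈ 3.10×10⁻¹² T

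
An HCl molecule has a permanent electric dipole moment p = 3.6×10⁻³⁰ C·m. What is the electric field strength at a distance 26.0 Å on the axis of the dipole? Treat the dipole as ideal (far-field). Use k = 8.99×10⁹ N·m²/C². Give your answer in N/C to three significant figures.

On the dipole axis E = 2kp/r³.
E = 2·(8.99×10⁹)(3.60×10⁻³⁰) / (2.60×10⁻⁹)³ = 3.683×10⁶ N/C.

E ≈ 3.68×10⁶ N/C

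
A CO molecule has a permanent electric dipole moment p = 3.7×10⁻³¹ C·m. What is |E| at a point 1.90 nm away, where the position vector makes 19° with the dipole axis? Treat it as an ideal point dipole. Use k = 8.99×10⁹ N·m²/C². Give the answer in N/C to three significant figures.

E ≈ 9.31×10⁵ N/C

At angle θ the dipole field magnitude is E = (kp/r³)·√(1 + 3cos²θ).
kp/r³ = (8.99×10⁹)(3.70×10⁻³¹) / (1.90×10⁻⁹)³ = 4.850×10⁵ N/C.
√(1 + 3cos²19°) = √(1 + 3·0.8940) = √3.6820 ≈ 1.9189.
E ≈ 4.850×10⁵ × 1.919 = 9.306×10⁵ N/C.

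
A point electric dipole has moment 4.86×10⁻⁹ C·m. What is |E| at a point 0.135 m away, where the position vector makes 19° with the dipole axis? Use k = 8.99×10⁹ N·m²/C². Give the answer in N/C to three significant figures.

At angle θ the dipole field magnitude is E = (kp/r³)·√(1 + 3cos²θ).
kp/r³ = (8.99×10⁹)(4.86×10⁻⁹) / (0.135)³ = 1.776×10⁴ N/C.
√(1 + 3cos²19°) = √(1 + 3·0.8940) = √3.6820 ≈ 1.9189.
E ≈ 1.776×10⁴ × 1.919 = 3.408×10⁴ N/C.

E ≈ 3.41×10⁴ N/C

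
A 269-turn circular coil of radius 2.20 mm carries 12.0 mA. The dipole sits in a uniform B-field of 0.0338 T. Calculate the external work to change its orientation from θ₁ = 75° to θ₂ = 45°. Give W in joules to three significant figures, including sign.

m = NIA = NIπa² = 269·(0.0120)·π·(0.00220)² = 4.908×10⁻⁵ A·m².
W_ext = ΔU = −mB cosθ₂ + mB cosθ₁ = mB(cosθ₁ − cosθ₂).
W = (4.908×10⁻⁵)(0.0338)·(cos75° − cos45°) = (1.659×10⁻⁶)·(-0.4483) = -7.437×10⁻⁷ J.

W ≈ -7.44×10⁻⁷ J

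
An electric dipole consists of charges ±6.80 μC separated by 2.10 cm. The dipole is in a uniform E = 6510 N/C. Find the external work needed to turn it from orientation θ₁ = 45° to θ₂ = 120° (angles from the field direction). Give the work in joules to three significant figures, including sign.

Dipole moment p = qd = (6.80×10⁻⁶ C)(0.0210 m) = 1.428×10⁻⁷ C·m.
W_ext = ΔU = U(θ₂) − U(θ₁) = −pE cosθ₂ − (−pE cosθ₁) = pE(cosθ₁ − cosθ₂).
W = (1.428×10⁻⁷)(6510)·(cos45° − cos120°) = (9.296×10⁻⁴)·(+1.2071) = 0.001122 J.

W ≈ 0.00112 J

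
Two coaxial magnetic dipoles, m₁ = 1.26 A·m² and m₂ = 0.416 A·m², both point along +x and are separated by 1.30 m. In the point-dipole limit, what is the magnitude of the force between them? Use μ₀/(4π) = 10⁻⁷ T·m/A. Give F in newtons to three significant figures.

F ≈ 1.10×10⁻⁷ N

On-axis B of dipole 1: B = (μ₀/4π)·2m₁/r³. Force on dipole 2: F = m₂·dB/dr.
dB/dr = −(μ₀/4π)·6m₁/r⁴, so |F| = (μ₀/4π)·6m₁m₂/r⁴.
F = 6(10⁻⁷)(1.26)(0.416)/(1.30)⁴ = 1.101×10⁻⁷ N.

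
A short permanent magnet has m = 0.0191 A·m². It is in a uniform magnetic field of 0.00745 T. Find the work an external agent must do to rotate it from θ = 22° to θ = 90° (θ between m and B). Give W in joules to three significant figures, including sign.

W_ext = ΔU = −mB cosθ₂ + mB cosθ₁ = mB(cosθ₁ − cosθ₂).
W = (0.0191)(0.00745)·(cos22° − cos90°) = (1.423×10⁻⁴)·(+0.9272) = 1.319×10⁻⁴ J.

W ≈ 1.32×10⁻⁴ J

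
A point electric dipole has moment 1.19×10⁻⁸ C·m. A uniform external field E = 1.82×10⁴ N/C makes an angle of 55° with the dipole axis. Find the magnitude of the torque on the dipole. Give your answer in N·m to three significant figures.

τ ≈ 1.77×10⁻⁴ N·m

Torque on an electric dipole: τ = pE sinθ.
τ = (1.19×10⁻⁸)(1.82×10⁴)·sin55° = 1.774×10⁻⁴ N·m.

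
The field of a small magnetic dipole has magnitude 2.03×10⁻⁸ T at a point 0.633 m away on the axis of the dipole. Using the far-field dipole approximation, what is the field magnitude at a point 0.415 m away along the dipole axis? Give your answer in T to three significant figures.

Dipole fields scale as 1/r³ in the far field; the geometry is the same at both points.
B₂ = B₁ · (r₁/r₂)³ = 2.03×10⁻⁸ · (0.633/0.415)³.
(r₁/r₂)³ = (1.525)³ = 3.549.
B₂ ≈ 7.204×10⁻⁸ T.

B ≈ 7.20×10⁻⁸ T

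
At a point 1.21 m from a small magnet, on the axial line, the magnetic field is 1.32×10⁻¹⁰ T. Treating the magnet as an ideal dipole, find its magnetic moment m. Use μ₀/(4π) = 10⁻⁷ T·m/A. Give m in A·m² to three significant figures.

m ≈ 0.00117 A·m²

On axis B = (μ₀/4π)·2m/r³, so m = Br³·4π/(μ₀·2).
m = (1.32×10⁻¹⁰)·(1.21)³ / (2·10⁻⁷) = 0.001169 A·m².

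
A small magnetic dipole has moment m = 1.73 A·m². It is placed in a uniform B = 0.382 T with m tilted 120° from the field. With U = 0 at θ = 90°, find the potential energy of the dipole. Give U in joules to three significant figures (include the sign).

U ≈ 0.330 J

U = −m·B = −mB cosθ.
U = −(1.73)(0.382)·cos120° = 0.3304 J.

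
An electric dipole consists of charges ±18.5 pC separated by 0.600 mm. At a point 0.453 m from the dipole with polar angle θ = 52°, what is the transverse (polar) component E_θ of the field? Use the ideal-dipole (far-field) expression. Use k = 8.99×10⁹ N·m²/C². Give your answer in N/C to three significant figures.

Dipole moment p = qd = (1.85×10⁻¹¹ C)(6.00×10⁻⁴ m) = 1.11×10⁻¹⁴ C·m.
For a dipole, E_θ = (kp sinθ)/r³.
kp/r³ = (8.99×10⁹)(1.11×10⁻¹⁴)/(0.453)³ = 0.001073 N/C.
E_θ = 0.001073·sin52° = 8.459×10⁻⁴ N/C.

E_θ ≈ 8.46×10⁻⁴ N/C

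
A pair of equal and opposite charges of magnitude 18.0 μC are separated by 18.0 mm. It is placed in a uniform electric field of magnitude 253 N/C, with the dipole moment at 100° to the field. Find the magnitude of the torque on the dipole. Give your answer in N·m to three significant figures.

Dipole moment p = qd = (1.80×10⁻⁵ C)(0.0180 m) = 3.24×10⁻⁷ C·m.
Torque on an electric dipole: τ = pE sinθ.
τ = (3.24×10⁻⁷)(253)·sin100° = 8.073×10⁻⁵ N·m.

τ ≈ 8.07×10⁻⁵ N·m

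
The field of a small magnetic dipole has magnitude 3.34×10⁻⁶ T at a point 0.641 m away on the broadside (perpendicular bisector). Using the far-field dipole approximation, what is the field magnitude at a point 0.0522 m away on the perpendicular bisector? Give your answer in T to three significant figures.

B ≈ 0.00618 T

Dipole fields scale as 1/r³ in the far field; the geometry is the same at both points.
B₂ = B₁ · (r₁/r₂)³ = 3.34×10⁻⁶ · (0.641/0.0522)³.
(r₁/r₂)³ = (12.28)³ = 1852.
B₂ ≈ 0.006185 T.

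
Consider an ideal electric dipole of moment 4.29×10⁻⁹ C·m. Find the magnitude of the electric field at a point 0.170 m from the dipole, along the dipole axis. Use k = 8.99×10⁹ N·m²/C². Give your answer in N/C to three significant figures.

E ≈ 1.57×10⁴ N/C

On the dipole axis E = 2kp/r³.
E = 2·(8.99×10⁹)(4.29×10⁻⁹) / (0.170)³ = 1.570×10⁴ N/C.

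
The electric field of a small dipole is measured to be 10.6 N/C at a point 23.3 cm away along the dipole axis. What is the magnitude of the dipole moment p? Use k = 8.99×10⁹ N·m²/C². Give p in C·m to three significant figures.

On axis E = 2kp/r³, so p = Er³/(2k).
p = (10.6)·(0.233)³ / (2·8.99×10⁹) = 7.457×10⁻¹² C·m.

p ≈ 7.46×10⁻¹² C·m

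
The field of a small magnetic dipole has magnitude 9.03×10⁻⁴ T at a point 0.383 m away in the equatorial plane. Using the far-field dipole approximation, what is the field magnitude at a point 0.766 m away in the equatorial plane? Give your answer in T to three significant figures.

Dipole fields scale as 1/r³ in the far field; the geometry is the same at both points.
B₂ = B₁ · (r₁/r₂)³ = 9.03×10⁻⁴ · (0.383/0.766)³.
(r₁/r₂)³ = (0.5)³ = 0.125.
B₂ ≈ 1.129×10⁻⁴ T.

B ≈ 1.13×10⁻⁴ T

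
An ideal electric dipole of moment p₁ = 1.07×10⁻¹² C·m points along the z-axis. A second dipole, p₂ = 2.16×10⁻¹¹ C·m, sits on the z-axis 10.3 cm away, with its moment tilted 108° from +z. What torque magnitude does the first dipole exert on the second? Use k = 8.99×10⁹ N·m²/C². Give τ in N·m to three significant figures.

τ ≈ 3.62×10⁻¹⁰ N·m

The second dipole sits on the axis of the first, so the field there is axial: E₁ = 2kp₁/r³ along +z.
E₁ = 2(8.99×10⁹)(1.07×10⁻¹²)/(0.103)³ = 17.61 N/C.
Torque on the second dipole: τ = p₂ E₁ sinθ.
τ = (2.16×10⁻¹¹)(17.61)·sin108° = 3.617×10⁻¹⁰ N·m.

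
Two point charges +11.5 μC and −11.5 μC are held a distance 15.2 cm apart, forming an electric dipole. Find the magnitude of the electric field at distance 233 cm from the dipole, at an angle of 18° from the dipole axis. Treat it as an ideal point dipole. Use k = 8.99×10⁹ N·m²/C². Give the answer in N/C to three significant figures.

Dipole moment p = qd = (1.15×10⁻⁵ C)(0.152 m) = 1.748×10⁻⁶ C·m.
At angle θ the dipole field magnitude is E = (kp/r³)·√(1 + 3cos²θ).
kp/r³ = (8.99×10⁹)(1.748×10⁻⁶) / (2.33)³ = 1242 N/C.
√(1 + 3cos²18°) = √(1 + 3·0.9045) = √3.7135 ≈ 1.9271.
E ≈ 1242 × 1.927 = 2394 N/C.

E ≈ 2390 N/C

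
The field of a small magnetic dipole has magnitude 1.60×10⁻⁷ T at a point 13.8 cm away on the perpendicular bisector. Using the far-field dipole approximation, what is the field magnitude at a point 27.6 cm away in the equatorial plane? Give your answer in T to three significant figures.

Dipole fields scale as 1/r³ in the far field; the geometry is the same at both points.
B₂ = B₁ · (r₁/r₂)³ = 1.60×10⁻⁷ · (13.8/27.6)³.
(r₁/r₂)³ = (0.5)³ = 0.125.
B₂ ≈ 2.000×10⁻⁸ T.

B ≈ 2.00×10⁻⁸ T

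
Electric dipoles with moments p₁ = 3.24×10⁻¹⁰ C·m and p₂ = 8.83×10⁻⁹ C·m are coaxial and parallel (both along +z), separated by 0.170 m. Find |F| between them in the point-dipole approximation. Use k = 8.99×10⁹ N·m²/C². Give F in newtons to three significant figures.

F ≈ 1.85×10⁻⁴ N

On-axis field of dipole 1 at distance r: E = 2kp₁/r³. Force on dipole 2 is F = p₂·dE/dr (gradient along axis).
dE/dr = −6kp₁/r⁴, so |F| = 6kp₁p₂/r⁴ (attractive for aligned moments).
F = 6(8.99×10⁹)(3.24×10⁻¹⁰)(8.83×10⁻⁹)/(0.170)⁴ = 1.848×10⁻⁴ N.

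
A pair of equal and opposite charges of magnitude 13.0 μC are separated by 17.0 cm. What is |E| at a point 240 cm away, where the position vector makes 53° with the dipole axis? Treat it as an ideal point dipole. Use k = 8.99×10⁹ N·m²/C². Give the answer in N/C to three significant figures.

E ≈ 2080 N/C

Dipole moment p = qd = (1.30×10⁻⁵ C)(0.170 m) = 2.21×10⁻⁶ C·m.
At angle θ the dipole field magnitude is E = (kp/r³)·√(1 + 3cos²θ).
kp/r³ = (8.99×10⁹)(2.21×10⁻⁶) / (2.40)³ = 1437 N/C.
√(1 + 3cos²53°) = √(1 + 3·0.3622) = √2.0865 ≈ 1.4445.
E ≈ 1437 × 1.444 = 2076 N/C.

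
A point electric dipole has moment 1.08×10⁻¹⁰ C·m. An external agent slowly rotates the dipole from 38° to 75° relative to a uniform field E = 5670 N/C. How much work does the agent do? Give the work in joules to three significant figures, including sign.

W ≈ 3.24×10⁻⁷ J

W_ext = ΔU = U(θ₂) − U(θ₁) = −pE cosθ₂ − (−pE cosθ₁) = pE(cosθ₁ − cosθ₂).
W = (1.08×10⁻¹⁰)(5670)·(cos38° − cos75°) = (6.124×10⁻⁷)·(+0.5292) = 3.241×10⁻⁷ J.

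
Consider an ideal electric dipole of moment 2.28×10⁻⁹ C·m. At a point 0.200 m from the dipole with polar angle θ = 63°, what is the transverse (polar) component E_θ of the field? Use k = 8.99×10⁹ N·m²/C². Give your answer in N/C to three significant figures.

For a dipole, E_θ = (kp sinθ)/r³.
kp/r³ = (8.99×10⁹)(2.28×10⁻⁹)/(0.200)³ = 2562 N/C.
E_θ = 2562·sin63° = 2283 N/C.

E_θ ≈ 2280 N/C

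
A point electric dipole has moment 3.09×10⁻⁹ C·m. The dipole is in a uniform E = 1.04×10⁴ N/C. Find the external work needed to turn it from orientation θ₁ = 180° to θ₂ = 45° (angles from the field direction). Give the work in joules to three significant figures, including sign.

W_ext = ΔU = U(θ₂) − U(θ₁) = −pE cosθ₂ − (−pE cosθ₁) = pE(cosθ₁ − cosθ₂).
W = (3.09×10⁻⁹)(1.04×10⁴)·(cos180° − cos45°) = (3.214×10⁻⁵)·(-1.7071) = -5.486×10⁻⁵ J.

W ≈ -5.49×10⁻⁵ J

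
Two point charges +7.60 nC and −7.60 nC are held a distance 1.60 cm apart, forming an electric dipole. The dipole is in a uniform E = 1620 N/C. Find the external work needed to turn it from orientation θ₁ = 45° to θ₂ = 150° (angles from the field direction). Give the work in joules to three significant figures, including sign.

W ≈ 3.10×10⁻⁷ J

Dipole moment p = qd = (7.60×10⁻⁹ C)(0.0160 m) = 1.216×10⁻¹⁰ C·m.
W_ext = ΔU = U(θ₂) − U(θ₁) = −pE cosθ₂ − (−pE cosθ₁) = pE(cosθ₁ − cosθ₂).
W = (1.216×10⁻¹⁰)(1620)·(cos45° − cos150°) = (1.970×10⁻⁷)·(+1.5731) = 3.099×10⁻⁷ J.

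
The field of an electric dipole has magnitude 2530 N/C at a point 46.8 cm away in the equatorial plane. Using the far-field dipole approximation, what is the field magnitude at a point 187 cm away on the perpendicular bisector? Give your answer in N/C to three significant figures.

E ≈ 39.7 N/C

Dipole fields scale as 1/r³ in the far field; the geometry is the same at both points.
E₂ = E₁ · (r₁/r₂)³ = 2530 · (46.8/187)³.
(r₁/r₂)³ = (0.2503)³ = 0.01568.
E₂ ≈ 39.66 N/C.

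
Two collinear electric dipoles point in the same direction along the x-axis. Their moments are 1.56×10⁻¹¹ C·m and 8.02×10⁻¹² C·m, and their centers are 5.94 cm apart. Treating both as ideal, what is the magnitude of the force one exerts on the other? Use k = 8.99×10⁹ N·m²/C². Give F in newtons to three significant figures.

F ≈ 5.42×10⁻⁷ N

On-axis field of dipole 1 at distance r: E = 2kp₁/r³. Force on dipole 2 is F = p₂·dE/dr (gradient along axis).
dE/dr = −6kp₁/r⁴, so |F| = 6kp₁p₂/r⁴ (attractive for aligned moments).
F = 6(8.99×10⁹)(1.56×10⁻¹¹)(8.02×10⁻¹²)/(0.0594)⁴ = 5.421×10⁻⁷ N.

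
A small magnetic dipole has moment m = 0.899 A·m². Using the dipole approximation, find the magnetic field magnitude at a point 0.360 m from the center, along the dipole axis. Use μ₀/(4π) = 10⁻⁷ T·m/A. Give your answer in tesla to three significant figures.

B ≈ 3.85×10⁻⁶ T

On axis B = (μ₀/4π)·2m/r³.
B = 2·(10⁻⁷)·(0.899) / (0.360)³ = 3.854×10⁻⁶ T.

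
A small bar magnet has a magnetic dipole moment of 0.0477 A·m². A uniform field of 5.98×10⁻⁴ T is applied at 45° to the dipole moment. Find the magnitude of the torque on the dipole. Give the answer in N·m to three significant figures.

τ ≈ 2.02×10⁻⁵ N·m

Torque on a magnetic dipole: τ = mB sinθ.
τ = (0.0477)(5.98×10⁻⁴)·sin45° = 2.017×10⁻⁵ N·m.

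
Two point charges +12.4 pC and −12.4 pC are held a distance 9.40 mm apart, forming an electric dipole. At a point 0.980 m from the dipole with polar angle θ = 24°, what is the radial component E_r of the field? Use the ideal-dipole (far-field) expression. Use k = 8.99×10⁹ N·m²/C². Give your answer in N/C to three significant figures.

E_r ≈ 0.00203 N/C

Dipole moment p = qd = (1.24×10⁻¹¹ C)(0.00940 m) = 1.166×10⁻¹³ C·m.
For a dipole, E_r = (2kp cosθ)/r³.
kp/r³ = (8.99×10⁹)(1.166×10⁻¹³)/(0.980)³ = 0.001114 N/C.
E_r = 2·0.001114·cos24° = 0.002035 N/C.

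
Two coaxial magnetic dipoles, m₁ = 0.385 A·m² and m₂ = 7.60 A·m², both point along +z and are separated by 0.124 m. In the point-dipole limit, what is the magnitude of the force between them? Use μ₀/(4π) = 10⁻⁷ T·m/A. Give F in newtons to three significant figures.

F ≈ 0.00743 N

On-axis B of dipole 1: B = (μ₀/4π)·2m₁/r³. Force on dipole 2: F = m₂·dB/dr.
dB/dr = −(μ₀/4π)·6m₁/r⁴, so |F| = (μ₀/4π)·6m₁m₂/r⁴.
F = 6(10⁻⁷)(0.385)(7.60)/(0.124)⁴ = 0.007426 N.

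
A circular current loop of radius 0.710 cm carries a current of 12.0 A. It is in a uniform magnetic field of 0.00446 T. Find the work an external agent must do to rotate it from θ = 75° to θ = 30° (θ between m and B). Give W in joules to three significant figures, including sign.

W ≈ -5.15×10⁻⁶ J

Magnetic moment m = IA = Iπa² = (12.0)·π·(0.00710)² = 0.00190 A·m².
W_ext = ΔU = −mB cosθ₂ + mB cosθ₁ = mB(cosθ₁ − cosθ₂).
W = (0.00190)(0.00446)·(cos75° − cos30°) = (8.474×10⁻⁶)·(-0.6072) = -5.145×10⁻⁶ J.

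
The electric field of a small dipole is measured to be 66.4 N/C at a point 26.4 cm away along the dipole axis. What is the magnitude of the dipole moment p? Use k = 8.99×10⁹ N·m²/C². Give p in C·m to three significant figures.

p ≈ 6.80×10⁻¹¹ C·m

On axis E = 2kp/r³, so p = Er³/(2k).
p = (66.4)·(0.264)³ / (2·8.99×10⁹) = 6.795×10⁻¹¹ C·m.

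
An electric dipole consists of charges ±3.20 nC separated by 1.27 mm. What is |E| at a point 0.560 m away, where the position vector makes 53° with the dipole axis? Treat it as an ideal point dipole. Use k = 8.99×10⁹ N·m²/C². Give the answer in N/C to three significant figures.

E ≈ 0.301 N/C

Dipole moment p = qd = (3.20×10⁻⁹ C)(0.00127 m) = 4.064×10⁻¹² C·m.
At angle θ the dipole field magnitude is E = (kp/r³)·√(1 + 3cos²θ).
kp/r³ = (8.99×10⁹)(4.064×10⁻¹²) / (0.560)³ = 0.2080 N/C.
√(1 + 3cos²53°) = √(1 + 3·0.3622) = √2.0865 ≈ 1.4445.
E ≈ 0.2080 × 1.444 = 0.3005 N/C.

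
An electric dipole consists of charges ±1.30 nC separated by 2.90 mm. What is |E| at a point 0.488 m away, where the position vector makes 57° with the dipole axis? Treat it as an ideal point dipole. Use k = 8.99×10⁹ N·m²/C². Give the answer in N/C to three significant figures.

Dipole moment p = qd = (1.30×10⁻⁹ C)(0.00290 m) = 3.77×10⁻¹² C·m.
At angle θ the dipole field magnitude is E = (kp/r³)·√(1 + 3cos²θ).
kp/r³ = (8.99×10⁹)(3.77×10⁻¹²) / (0.488)³ = 0.2916 N/C.
√(1 + 3cos²57°) = √(1 + 3·0.2966) = √1.8899 ≈ 1.3747.
E ≈ 0.2916 × 1.375 = 0.4009 N/C.

E ≈ 0.401 N/C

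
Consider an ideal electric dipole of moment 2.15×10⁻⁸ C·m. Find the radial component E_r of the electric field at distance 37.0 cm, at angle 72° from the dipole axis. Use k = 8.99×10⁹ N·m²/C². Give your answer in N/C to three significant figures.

E_r ≈ 2360 N/C

For a dipole, E_r = (2kp cosθ)/r³.
kp/r³ = (8.99×10⁹)(2.15×10⁻⁸)/(0.370)³ = 3816 N/C.
E_r = 2·3816·cos72° = 2358 N/C.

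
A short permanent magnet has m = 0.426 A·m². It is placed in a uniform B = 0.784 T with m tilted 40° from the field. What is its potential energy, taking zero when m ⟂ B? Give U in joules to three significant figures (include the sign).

U ≈ -0.256 J

U = −m·B = −mB cosθ.
U = −(0.426)(0.784)·cos40° = -0.2558 J.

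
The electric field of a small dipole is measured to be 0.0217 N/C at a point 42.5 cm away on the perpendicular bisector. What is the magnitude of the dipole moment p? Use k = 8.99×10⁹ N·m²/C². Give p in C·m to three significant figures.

p ≈ 1.85×10⁻¹³ C·m

In the equatorial plane E = kp/r³, so p = Er³/(k).
p = (0.0217)·(0.425)³ / (8.99×10⁹) = 1.853×10⁻¹³ C·m.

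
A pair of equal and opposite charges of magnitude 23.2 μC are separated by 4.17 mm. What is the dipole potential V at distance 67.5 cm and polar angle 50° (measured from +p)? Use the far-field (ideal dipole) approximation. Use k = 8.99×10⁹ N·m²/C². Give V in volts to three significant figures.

V ≈ 1230 V

Dipole moment p = qd = (2.32×10⁻⁵ C)(0.00417 m) = 9.674×10⁻⁸ C·m.
The dipole potential is V = kp cosθ / r².
V = (8.99×10⁹)(9.674×10⁻⁸)·cos50° / (0.675)² = 1227 V.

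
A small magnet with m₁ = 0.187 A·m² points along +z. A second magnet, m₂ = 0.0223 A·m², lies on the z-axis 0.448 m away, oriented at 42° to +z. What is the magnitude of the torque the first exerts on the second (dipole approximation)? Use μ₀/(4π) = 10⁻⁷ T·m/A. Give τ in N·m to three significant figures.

τ ≈ 6.21×10⁻⁹ N·m

Dipole B is on the axis of dipole A, so B₁ there is axial: B₁ = (μ₀/4π)·2m₁/r³ along +z.
B₁ = 2(10⁻⁷)(0.187)/(0.448)³ = 4.159×10⁻⁷ T.
τ = m₂ B₁ sinθ.
τ = (0.0223)(4.159×10⁻⁷)·sin42° = 6.207×10⁻⁹ N·m.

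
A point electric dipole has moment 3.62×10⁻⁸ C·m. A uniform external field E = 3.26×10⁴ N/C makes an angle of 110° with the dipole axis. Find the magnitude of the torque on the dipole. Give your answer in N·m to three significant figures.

τ ≈ 0.00111 N·m

Torque on an electric dipole: τ = pE sinθ.
τ = (3.62×10⁻⁸)(3.26×10⁴)·sin110° = 0.001109 N·m.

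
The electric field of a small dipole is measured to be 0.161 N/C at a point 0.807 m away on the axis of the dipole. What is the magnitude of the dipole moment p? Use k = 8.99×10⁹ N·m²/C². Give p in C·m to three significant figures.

p ≈ 4.71×10⁻¹² C·m

On axis E = 2kp/r³, so p = Er³/(2k).
p = (0.161)·(0.807)³ / (2·8.99×10⁹) = 4.706×10⁻¹² C·m.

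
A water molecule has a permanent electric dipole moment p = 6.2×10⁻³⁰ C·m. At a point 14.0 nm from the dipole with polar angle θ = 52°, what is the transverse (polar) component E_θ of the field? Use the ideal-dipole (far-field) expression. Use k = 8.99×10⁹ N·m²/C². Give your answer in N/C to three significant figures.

E_θ ≈ 1.60×10⁴ N/C

For a dipole, E_θ = (kp sinθ)/r³.
kp/r³ = (8.99×10⁹)(6.20×10⁻³⁰)/(1.40×10⁻⁸)³ = 2.031×10⁴ N/C.
E_θ = 2.031×10⁴·sin52° = 1.601×10⁴ N/C.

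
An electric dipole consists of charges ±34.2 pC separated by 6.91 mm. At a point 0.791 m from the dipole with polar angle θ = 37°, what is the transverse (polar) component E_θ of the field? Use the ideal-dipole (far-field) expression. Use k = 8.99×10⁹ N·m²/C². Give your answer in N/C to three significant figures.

Dipole moment p = qd = (3.42×10⁻¹¹ C)(0.00691 m) = 2.363×10⁻¹³ C·m.
For a dipole, E_θ = (kp sinθ)/r³.
kp/r³ = (8.99×10⁹)(2.363×10⁻¹³)/(0.791)³ = 0.004292 N/C.
E_θ = 0.004292·sin37° = 0.002583 N/C.

E_θ ≈ 0.00258 N/C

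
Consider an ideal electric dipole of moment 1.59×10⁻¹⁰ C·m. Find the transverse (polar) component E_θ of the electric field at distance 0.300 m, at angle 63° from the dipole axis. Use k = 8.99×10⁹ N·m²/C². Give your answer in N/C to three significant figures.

For a dipole, E_θ = (kp sinθ)/r³.
kp/r³ = (8.99×10⁹)(1.59×10⁻¹⁰)/(0.300)³ = 52.94 N/C.
E_θ = 52.94·sin63° = 47.17 N/C.

E_θ ≈ 47.2 N/C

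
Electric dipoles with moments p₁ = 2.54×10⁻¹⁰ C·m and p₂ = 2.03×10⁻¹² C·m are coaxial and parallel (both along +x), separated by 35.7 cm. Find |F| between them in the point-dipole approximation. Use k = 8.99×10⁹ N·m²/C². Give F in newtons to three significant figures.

F ≈ 1.71×10⁻⁹ N

On-axis field of dipole 1 at distance r: E = 2kp₁/r³. Force on dipole 2 is F = p₂·dE/dr (gradient along axis).
dE/dr = −6kp₁/r⁴, so |F| = 6kp₁p₂/r⁴ (attractive for aligned moments).
F = 6(8.99×10⁹)(2.54×10⁻¹⁰)(2.03×10⁻¹²)/(0.357)⁴ = 1.712×10⁻⁹ N.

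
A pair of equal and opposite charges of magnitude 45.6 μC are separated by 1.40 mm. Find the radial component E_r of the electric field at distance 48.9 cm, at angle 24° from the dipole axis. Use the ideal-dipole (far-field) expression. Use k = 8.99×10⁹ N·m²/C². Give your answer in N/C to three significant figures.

E_r ≈ 8970 N/C

Dipole moment p = qd = (4.56×10⁻⁵ C)(0.00140 m) = 6.384×10⁻⁸ C·m.
For a dipole, E_r = (2kp cosθ)/r³.
kp/r³ = (8.99×10⁹)(6.384×10⁻⁸)/(0.489)³ = 4908 N/C.
E_r = 2·4908·cos24° = 8968 N/C.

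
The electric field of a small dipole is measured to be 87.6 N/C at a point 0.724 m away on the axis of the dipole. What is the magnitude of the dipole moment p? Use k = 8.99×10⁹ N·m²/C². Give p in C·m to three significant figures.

p ≈ 1.85×10⁻⁹ C·m

On axis E = 2kp/r³, so p = Er³/(2k).
p = (87.6)·(0.724)³ / (2·8.99×10⁹) = 1.849×10⁻⁹ C·m.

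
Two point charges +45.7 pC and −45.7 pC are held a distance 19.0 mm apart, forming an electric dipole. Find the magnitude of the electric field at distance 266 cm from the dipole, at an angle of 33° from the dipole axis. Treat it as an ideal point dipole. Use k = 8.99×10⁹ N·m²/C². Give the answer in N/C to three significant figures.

Dipole moment p = qd = (4.57×10⁻¹¹ C)(0.0190 m) = 8.683×10⁻¹³ C·m.
At angle θ the dipole field magnitude is E = (kp/r³)·√(1 + 3cos²θ).
kp/r³ = (8.99×10⁹)(8.683×10⁻¹³) / (2.66)³ = 4.147×10⁻⁴ N/C.
√(1 + 3cos²33°) = √(1 + 3·0.7034) = √3.1101 ≈ 1.7635.
E ≈ 4.147×10⁻⁴ × 1.764 = 7.314×10⁻⁴ N/C.

E ≈ 7.31×10⁻⁴ N/C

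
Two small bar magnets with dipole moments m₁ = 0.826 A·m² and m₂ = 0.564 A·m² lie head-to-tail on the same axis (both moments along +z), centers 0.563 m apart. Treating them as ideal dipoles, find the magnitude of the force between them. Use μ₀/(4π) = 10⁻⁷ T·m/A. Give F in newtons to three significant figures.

F ≈ 2.78×10⁻⁶ N

On-axis B of dipole 1: B = (μ₀/4π)·2m₁/r³. Force on dipole 2: F = m₂·dB/dr.
dB/dr = −(μ₀/4π)·6m₁/r⁴, so |F| = (μ₀/4π)·6m₁m₂/r⁴.
F = 6(10⁻⁷)(0.826)(0.564)/(0.563)⁴ = 2.782×10⁻⁶ N.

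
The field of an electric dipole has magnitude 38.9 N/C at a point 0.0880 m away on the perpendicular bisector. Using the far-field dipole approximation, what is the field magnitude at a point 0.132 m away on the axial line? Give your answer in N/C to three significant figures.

Dipole fields scale as 1/r³ in the far field.
The axial field is twice the equatorial field at the same r, so the geometry factor is 2/1.
E₂ = E₁ · (2/1) · (r₁/r₂)³ = 38.9 · 2 · (0.0880/0.132)³.
(r₁/r₂)³ = (0.6667)³ = 0.2963.
E₂ ≈ 23.05 N/C.

E ≈ 23.1 N/C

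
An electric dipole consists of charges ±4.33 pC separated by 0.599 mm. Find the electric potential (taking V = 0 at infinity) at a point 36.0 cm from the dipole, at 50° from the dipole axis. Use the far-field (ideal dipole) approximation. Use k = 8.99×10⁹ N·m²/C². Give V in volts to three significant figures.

Dipole moment p = qd = (4.33×10⁻¹² C)(5.99×10⁻⁴ m) = 2.594×10⁻¹⁵ C·m.
The dipole potential is V = kp cosθ / r².
V = (8.99×10⁹)(2.594×10⁻¹⁵)·cos50° / (0.360)² = 1.157×10⁻⁴ V.

V ≈ 1.16×10⁻⁴ V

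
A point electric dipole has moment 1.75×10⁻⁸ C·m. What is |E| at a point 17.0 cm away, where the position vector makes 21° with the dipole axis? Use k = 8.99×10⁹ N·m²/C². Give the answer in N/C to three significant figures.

E ≈ 6.09×10⁴ N/C

At angle θ the dipole field magnitude is E = (kp/r³)·√(1 + 3cos²θ).
kp/r³ = (8.99×10⁹)(1.75×10⁻⁸) / (0.170)³ = 3.202×10⁴ N/C.
√(1 + 3cos²21°) = √(1 + 3·0.8716) = √3.6147 ≈ 1.9012.
E ≈ 3.202×10⁴ × 1.901 = 6.088×10⁴ N/C.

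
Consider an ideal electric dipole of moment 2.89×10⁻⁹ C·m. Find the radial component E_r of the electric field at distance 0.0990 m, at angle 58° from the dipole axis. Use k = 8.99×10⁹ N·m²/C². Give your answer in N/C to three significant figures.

For a dipole, E_r = (2kp cosθ)/r³.
kp/r³ = (8.99×10⁹)(2.89×10⁻⁹)/(0.0990)³ = 2.678×10⁴ N/C.
E_r = 2·2.678×10⁴·cos58° = 2.838×10⁴ N/C.

E_r ≈ 2.84×10⁴ N/C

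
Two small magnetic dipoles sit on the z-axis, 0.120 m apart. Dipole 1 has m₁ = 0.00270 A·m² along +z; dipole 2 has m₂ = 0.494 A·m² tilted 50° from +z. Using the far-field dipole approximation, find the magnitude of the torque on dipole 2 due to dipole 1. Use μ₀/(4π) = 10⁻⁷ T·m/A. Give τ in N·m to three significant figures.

τ ≈ 1.18×10⁻⁷ N·m

Dipole B is on the axis of dipole A, so B₁ there is axial: B₁ = (μ₀/4π)·2m₁/r³ along +z.
B₁ = 2(10⁻⁷)(0.00270)/(0.120)³ = 3.125×10⁻⁷ T.
τ = m₂ B₁ sinθ.
τ = (0.494)(3.125×10⁻⁷)·sin50° = 1.183×10⁻⁷ N·m.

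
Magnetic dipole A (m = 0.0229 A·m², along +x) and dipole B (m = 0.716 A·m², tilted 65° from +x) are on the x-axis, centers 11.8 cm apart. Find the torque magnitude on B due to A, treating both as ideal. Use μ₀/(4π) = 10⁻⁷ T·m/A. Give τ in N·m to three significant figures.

Dipole B is on the axis of dipole A, so B₁ there is axial: B₁ = (μ₀/4π)·2m₁/r³ along +x.
B₁ = 2(10⁻⁷)(0.0229)/(0.118)³ = 2.788×10⁻⁶ T.
τ = m₂ B₁ sinθ.
τ = (0.716)(2.788×10⁻⁶)·sin65° = 1.809×10⁻⁶ N·m.

τ ≈ 1.81×10⁻⁶ N·m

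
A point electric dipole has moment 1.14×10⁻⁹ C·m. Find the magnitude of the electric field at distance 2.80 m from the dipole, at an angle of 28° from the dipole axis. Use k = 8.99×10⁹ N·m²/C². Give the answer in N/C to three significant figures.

E ≈ 0.853 N/C

At angle θ the dipole field magnitude is E = (kp/r³)·√(1 + 3cos²θ).
kp/r³ = (8.99×10⁹)(1.14×10⁻⁹) / (2.80)³ = 0.4669 N/C.
√(1 + 3cos²28°) = √(1 + 3·0.7796) = √3.3388 ≈ 1.8272.
E ≈ 0.4669 × 1.827 = 0.8531 N/C.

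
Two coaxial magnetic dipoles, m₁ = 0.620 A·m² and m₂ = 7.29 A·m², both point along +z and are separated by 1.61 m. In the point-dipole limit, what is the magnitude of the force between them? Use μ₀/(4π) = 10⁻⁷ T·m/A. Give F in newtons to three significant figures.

F ≈ 4.04×10⁻⁷ N

On-axis B of dipole 1: B = (μ₀/4π)·2m₁/r³. Force on dipole 2: F = m₂·dB/dr.
dB/dr = −(μ₀/4π)·6m₁/r⁴, so |F| = (μ₀/4π)·6m₁m₂/r⁴.
F = 6(10⁻⁷)(0.620)(7.29)/(1.61)⁴ = 4.036×10⁻⁷ N.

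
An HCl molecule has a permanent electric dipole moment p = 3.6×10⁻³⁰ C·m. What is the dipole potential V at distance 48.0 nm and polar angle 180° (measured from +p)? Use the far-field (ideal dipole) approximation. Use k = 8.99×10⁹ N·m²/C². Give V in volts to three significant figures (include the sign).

V ≈ -1.40×10⁻⁵ V

The dipole potential is V = kp cosθ / r².
V = (8.99×10⁹)(3.60×10⁻³⁰)·cos180° / (4.80×10⁻⁸)² = -1.405×10⁻⁵ V.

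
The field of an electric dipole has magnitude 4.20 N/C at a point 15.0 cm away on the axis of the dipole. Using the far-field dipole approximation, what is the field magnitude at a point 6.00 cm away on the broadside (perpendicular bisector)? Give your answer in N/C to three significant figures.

Dipole fields scale as 1/r³ in the far field.
The axial field is twice the equatorial field at the same r, so the geometry factor is 1/2.
E₂ = E₁ · (1/2) · (r₁/r₂)³ = 4.20 · 0.5 · (15.0/6.00)³.
(r₁/r₂)³ = (2.5)³ = 15.62.
E₂ ≈ 32.81 N/C.

E ≈ 32.8 N/C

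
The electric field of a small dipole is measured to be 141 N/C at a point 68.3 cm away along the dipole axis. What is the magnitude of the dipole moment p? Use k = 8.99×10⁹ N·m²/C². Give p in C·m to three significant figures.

On axis E = 2kp/r³, so p = Er³/(2k).
p = (141)·(0.683)³ / (2·8.99×10⁹) = 2.499×10⁻⁹ C·m.

p ≈ 2.50×10⁻⁹ C·m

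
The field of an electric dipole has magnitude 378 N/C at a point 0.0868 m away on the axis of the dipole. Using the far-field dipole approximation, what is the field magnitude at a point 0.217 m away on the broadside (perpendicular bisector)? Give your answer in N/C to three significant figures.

Dipole fields scale as 1/r³ in the far field.
The axial field is twice the equatorial field at the same r, so the geometry factor is 1/2.
E₂ = E₁ · (1/2) · (r₁/r₂)³ = 378 · 0.5 · (0.0868/0.217)³.
(r₁/r₂)³ = (0.4)³ = 0.064.
E₂ ≈ 12.10 N/C.

E ≈ 12.1 N/C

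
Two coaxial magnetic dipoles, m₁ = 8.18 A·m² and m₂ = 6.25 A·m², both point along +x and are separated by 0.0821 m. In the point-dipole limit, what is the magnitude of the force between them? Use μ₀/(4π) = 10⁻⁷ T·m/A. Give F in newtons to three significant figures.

F ≈ 0.675 N

On-axis B of dipole 1: B = (μ₀/4π)·2m₁/r³. Force on dipole 2: F = m₂·dB/dr.
dB/dr = −(μ₀/4π)·6m₁/r⁴, so |F| = (μ₀/4π)·6m₁m₂/r⁴.
F = 6(10⁻⁷)(8.18)(6.25)/(0.0821)⁴ = 0.6752 N.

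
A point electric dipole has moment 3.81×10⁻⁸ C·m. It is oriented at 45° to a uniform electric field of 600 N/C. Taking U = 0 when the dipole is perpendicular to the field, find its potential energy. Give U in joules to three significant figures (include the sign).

U = −p·E = −pE cosθ.
U = −(3.81×10⁻⁸)(600)·cos45° = -1.616×10⁻⁵ J.

U ≈ -1.62×10⁻⁵ J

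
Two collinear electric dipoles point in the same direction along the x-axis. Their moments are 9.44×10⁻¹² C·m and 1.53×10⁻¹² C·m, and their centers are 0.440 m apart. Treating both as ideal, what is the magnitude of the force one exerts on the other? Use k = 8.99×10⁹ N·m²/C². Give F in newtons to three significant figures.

On-axis field of dipole 1 at distance r: E = 2kp₁/r³. Force on dipole 2 is F = p₂·dE/dr (gradient along axis).
dE/dr = −6kp₁/r⁴, so |F| = 6kp₁p₂/r⁴ (attractive for aligned moments).
F = 6(8.99×10⁹)(9.44×10⁻¹²)(1.53×10⁻¹²)/(0.440)⁴ = 2.079×10⁻¹¹ N.

F ≈ 2.08×10⁻¹¹ N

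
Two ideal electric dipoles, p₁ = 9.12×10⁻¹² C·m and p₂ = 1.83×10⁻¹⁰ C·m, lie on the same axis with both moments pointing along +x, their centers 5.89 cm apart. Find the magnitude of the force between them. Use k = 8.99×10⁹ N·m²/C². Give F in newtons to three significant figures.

F ≈ 7.48×10⁻⁶ N

On-axis field of dipole 1 at distance r: E = 2kp₁/r³. Force on dipole 2 is F = p₂·dE/dr (gradient along axis).
dE/dr = −6kp₁/r⁴, so |F| = 6kp₁p₂/r⁴ (attractive for aligned moments).
F = 6(8.99×10⁹)(9.12×10⁻¹²)(1.83×10⁻¹⁰)/(0.0589)⁴ = 7.480×10⁻⁶ N.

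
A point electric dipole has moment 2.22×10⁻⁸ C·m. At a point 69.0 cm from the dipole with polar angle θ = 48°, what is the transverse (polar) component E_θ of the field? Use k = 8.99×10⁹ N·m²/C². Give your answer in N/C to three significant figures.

For a dipole, E_θ = (kp sinθ)/r³.
kp/r³ = (8.99×10⁹)(2.22×10⁻⁸)/(0.690)³ = 607.5 N/C.
E_θ = 607.5·sin48° = 451.5 N/C.

E_θ ≈ 451 N/C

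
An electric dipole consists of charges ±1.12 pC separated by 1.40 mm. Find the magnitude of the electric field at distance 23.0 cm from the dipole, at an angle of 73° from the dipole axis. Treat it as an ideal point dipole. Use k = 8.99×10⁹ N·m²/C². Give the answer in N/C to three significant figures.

E ≈ 0.00130 N/C

Dipole moment p = qd = (1.12×10⁻¹² C)(0.00140 m) = 1.568×10⁻¹⁵ C·m.
At angle θ the dipole field magnitude is E = (kp/r³)·√(1 + 3cos²θ).
kp/r³ = (8.99×10⁹)(1.568×10⁻¹⁵) / (0.230)³ = 0.001159 N/C.
√(1 + 3cos²73°) = √(1 + 3·0.0855) = √1.2564 ≈ 1.1209.
E ≈ 0.001159 × 1.121 = 0.001299 N/C.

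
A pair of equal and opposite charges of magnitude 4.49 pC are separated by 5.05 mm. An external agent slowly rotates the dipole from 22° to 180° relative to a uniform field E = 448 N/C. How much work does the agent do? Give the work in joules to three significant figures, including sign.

Dipole moment p = qd = (4.49×10⁻¹² C)(0.00505 m) = 2.267×10⁻¹⁴ C·m.
W_ext = ΔU = U(θ₂) − U(θ₁) = −pE cosθ₂ − (−pE cosθ₁) = pE(cosθ₁ − cosθ₂).
W = (2.267×10⁻¹⁴)(448)·(cos22° − cos180°) = (1.016×10⁻¹¹)·(+1.9272) = 1.957×10⁻¹¹ J.

W ≈ 1.96×10⁻¹¹ J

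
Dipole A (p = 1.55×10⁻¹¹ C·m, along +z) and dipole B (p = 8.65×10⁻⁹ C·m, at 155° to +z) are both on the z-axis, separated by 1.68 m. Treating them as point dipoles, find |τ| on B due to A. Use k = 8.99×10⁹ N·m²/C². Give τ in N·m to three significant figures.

The second dipole sits on the axis of the first, so the field there is axial: E₁ = 2kp₁/r³ along +z.
E₁ = 2(8.99×10⁹)(1.55×10⁻¹¹)/(1.68)³ = 0.05878 N/C.
Torque on the second dipole: τ = p₂ E₁ sinθ.
τ = (8.65×10⁻⁹)(0.05878)·sin155° = 2.149×10⁻¹⁰ N·m.

τ ≈ 2.15×10⁻¹⁰ N·m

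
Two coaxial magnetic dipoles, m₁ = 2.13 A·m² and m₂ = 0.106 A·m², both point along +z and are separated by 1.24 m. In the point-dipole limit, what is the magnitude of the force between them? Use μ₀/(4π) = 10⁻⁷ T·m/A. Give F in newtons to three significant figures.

On-axis B of dipole 1: B = (μ₀/4π)·2m₁/r³. Force on dipole 2: F = m₂·dB/dr.
dB/dr = −(μ₀/4π)·6m₁/r⁴, so |F| = (μ₀/4π)·6m₁m₂/r⁴.
F = 6(10⁻⁷)(2.13)(0.106)/(1.24)⁴ = 5.730×10⁻⁸ N.

F ≈ 5.73×10⁻⁸ N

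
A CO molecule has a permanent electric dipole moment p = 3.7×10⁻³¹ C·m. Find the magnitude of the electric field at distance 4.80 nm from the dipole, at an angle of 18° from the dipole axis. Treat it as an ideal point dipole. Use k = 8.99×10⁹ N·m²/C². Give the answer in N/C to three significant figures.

At angle θ the dipole field magnitude is E = (kp/r³)·√(1 + 3cos²θ).
kp/r³ = (8.99×10⁹)(3.70×10⁻³¹) / (4.80×10⁻⁹)³ = 3.008×10⁴ N/C.
√(1 + 3cos²18°) = √(1 + 3·0.9045) = √3.7135 ≈ 1.9271.
E ≈ 3.008×10⁴ × 1.927 = 5.796×10⁴ N/C.

E ≈ 5.80×10⁴ N/C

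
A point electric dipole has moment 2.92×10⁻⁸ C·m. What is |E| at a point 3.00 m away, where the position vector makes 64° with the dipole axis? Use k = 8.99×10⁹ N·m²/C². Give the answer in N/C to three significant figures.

E ≈ 12.2 N/C

At angle θ the dipole field magnitude is E = (kp/r³)·√(1 + 3cos²θ).
kp/r³ = (8.99×10⁹)(2.92×10⁻⁸) / (3.00)³ = 9.723 N/C.
√(1 + 3cos²64°) = √(1 + 3·0.1922) = √1.5765 ≈ 1.2556.
E ≈ 9.723 × 1.256 = 12.21 N/C.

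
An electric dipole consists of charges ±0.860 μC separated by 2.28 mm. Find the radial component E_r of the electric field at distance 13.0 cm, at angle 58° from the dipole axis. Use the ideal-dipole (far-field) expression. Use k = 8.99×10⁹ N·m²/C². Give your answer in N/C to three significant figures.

E_r ≈ 8500 N/C

Dipole moment p = qd = (8.60×10⁻⁷ C)(0.00228 m) = 1.961×10⁻⁹ C·m.
For a dipole, E_r = (2kp cosθ)/r³.
kp/r³ = (8.99×10⁹)(1.961×10⁻⁹)/(0.130)³ = 8024 N/C.
E_r = 2·8024·cos58° = 8504 N/C.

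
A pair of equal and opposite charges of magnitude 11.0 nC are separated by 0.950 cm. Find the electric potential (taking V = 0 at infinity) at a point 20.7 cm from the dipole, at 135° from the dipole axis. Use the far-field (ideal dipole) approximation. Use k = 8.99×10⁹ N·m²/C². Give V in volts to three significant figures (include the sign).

Dipole moment p = qd = (1.10×10⁻⁸ C)(0.00950 m) = 1.045×10⁻¹⁰ C·m.
The dipole potential is V = kp cosθ / r².
V = (8.99×10⁹)(1.045×10⁻¹⁰)·cos135° / (0.207)² = -15.50 V.

V ≈ -15.5 V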